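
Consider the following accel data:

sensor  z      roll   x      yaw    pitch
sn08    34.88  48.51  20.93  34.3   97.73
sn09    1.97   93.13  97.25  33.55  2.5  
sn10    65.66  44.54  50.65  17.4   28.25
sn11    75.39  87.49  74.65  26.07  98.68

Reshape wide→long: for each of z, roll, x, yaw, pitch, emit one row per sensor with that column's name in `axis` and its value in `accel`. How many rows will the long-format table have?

20

4 sensor values × 5 melted columns = 20 rows.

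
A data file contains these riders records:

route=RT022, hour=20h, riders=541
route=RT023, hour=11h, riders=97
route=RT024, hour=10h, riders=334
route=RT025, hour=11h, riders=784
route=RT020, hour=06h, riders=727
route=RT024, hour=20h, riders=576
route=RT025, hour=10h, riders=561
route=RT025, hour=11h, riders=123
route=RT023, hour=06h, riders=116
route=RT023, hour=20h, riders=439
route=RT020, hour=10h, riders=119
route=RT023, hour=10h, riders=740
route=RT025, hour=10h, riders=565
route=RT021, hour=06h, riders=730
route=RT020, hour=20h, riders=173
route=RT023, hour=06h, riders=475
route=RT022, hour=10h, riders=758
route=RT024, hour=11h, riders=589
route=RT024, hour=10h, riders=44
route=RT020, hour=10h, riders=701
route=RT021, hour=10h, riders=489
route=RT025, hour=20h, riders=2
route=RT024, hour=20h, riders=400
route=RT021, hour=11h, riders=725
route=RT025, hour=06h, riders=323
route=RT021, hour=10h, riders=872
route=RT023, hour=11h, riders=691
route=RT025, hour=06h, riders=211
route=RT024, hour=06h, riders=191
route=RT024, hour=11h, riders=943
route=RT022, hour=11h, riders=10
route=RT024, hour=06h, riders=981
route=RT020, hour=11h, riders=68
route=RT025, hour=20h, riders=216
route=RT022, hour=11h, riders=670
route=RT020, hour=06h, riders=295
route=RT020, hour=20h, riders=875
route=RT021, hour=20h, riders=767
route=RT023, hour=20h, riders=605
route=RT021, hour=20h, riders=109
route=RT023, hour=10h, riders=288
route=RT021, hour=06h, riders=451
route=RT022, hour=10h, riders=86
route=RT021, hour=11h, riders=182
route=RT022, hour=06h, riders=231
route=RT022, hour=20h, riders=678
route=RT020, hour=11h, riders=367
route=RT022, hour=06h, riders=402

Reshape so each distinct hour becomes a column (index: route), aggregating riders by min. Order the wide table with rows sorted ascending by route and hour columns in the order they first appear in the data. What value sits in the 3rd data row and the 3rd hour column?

86

With rows sorted ascending by route, row 3 is route=RT022. hour columns in first-appearance order: 20h, 11h, 10h, 06h; column 3 is 10h.
Long rows with route=RT022, hour=10h: min(758, 86) = 86.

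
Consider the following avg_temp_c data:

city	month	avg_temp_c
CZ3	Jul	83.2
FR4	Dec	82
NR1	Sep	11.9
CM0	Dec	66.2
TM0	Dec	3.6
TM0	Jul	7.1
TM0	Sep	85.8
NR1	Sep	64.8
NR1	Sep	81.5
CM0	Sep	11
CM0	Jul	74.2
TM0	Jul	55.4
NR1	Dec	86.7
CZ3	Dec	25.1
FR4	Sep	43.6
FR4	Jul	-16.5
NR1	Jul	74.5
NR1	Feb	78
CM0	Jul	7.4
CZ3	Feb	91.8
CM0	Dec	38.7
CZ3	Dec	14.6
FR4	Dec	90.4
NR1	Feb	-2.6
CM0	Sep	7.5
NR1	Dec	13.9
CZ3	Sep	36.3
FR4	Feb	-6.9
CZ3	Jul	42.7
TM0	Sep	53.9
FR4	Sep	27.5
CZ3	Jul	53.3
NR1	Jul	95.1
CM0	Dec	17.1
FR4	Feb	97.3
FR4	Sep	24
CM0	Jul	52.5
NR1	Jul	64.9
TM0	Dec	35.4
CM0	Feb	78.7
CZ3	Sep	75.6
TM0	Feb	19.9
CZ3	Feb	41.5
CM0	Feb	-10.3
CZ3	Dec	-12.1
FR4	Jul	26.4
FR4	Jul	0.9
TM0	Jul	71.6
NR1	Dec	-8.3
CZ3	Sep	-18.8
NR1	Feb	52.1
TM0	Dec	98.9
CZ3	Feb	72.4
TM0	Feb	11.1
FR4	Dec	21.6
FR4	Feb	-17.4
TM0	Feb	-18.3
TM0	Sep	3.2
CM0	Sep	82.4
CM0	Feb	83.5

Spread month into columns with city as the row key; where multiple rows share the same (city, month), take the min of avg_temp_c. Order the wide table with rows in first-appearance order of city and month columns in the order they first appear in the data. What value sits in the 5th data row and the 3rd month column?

3.2

With rows in first-appearance order of city, row 5 is city=TM0. month columns in first-appearance order: Jul, Dec, Sep, Feb; column 3 is Sep.
Long rows with city=TM0, month=Sep: min(85.8, 53.9, 3.2) = 3.2.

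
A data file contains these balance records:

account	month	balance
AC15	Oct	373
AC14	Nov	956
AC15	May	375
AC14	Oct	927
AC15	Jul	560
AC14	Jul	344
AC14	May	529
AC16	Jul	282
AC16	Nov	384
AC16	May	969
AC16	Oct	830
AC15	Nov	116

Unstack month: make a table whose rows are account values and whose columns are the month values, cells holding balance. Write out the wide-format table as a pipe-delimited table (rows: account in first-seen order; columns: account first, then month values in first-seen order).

Columns: account plus the 4 distinct month values (Oct, Nov, May, Jul).
For example, row AC15 column Oct takes balance=373 from the long row (AC15, Oct).

| account | Oct | Nov | May | Jul |
| AC15 | 373 | 116 | 375 | 560 |
| AC14 | 927 | 956 | 529 | 344 |
| AC16 | 830 | 384 | 969 | 282 |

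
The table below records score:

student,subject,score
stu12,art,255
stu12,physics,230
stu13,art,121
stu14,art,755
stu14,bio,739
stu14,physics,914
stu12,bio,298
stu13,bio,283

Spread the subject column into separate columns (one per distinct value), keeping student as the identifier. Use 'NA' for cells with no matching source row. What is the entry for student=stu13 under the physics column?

NA

No long-format row has student=stu13 and subject=physics, so the cell is NA.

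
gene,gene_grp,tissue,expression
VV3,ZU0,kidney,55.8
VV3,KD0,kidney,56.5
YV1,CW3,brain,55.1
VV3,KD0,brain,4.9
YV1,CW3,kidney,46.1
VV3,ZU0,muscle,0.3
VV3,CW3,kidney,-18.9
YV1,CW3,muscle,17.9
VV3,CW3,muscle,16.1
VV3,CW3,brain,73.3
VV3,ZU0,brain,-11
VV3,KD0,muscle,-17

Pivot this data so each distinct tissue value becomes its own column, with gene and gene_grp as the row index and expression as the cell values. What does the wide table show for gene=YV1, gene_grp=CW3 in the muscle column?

17.9

Wide layout: rows indexed by gene and gene_grp, columns are the 3 distinct tissue values (kidney, brain, muscle).
Cell (gene=YV1, gene_grp=CW3, tissue=muscle) draws from the long row where gene=YV1, gene_grp=CW3 and tissue=muscle, which has expression=17.9.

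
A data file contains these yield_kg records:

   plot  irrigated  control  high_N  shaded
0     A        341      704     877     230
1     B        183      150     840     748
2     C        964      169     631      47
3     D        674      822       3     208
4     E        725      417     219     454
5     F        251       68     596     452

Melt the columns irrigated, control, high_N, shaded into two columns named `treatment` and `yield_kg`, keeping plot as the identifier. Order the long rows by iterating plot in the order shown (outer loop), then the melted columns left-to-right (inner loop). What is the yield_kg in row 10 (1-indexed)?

169

24 rows total (6 × 4). Row 10: index ⌊(10-1)/4⌋ = 2 into plot → C; (10-1) mod 4 = 1 into the melted columns → control.
So row 10 is (C, control, 169); yield_kg = 169.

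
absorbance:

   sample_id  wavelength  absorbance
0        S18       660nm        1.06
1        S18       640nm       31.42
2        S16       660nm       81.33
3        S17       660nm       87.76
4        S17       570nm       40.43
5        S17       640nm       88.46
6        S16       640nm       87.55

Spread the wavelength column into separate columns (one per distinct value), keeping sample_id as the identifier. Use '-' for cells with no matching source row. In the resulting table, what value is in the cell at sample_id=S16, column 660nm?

The long row with sample_id=S16, wavelength=660nm has absorbance=81.33.

81.33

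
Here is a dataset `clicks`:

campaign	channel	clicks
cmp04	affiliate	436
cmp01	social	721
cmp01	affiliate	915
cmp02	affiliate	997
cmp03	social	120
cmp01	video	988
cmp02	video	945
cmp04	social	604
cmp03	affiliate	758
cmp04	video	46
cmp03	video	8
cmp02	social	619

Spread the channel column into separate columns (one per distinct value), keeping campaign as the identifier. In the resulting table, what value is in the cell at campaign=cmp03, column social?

Wide layout: rows indexed by campaign, columns are the 3 distinct channel values (affiliate, social, video).
Cell (campaign=cmp03, channel=social) draws from the long row where campaign=cmp03 and channel=social, which has clicks=120.

120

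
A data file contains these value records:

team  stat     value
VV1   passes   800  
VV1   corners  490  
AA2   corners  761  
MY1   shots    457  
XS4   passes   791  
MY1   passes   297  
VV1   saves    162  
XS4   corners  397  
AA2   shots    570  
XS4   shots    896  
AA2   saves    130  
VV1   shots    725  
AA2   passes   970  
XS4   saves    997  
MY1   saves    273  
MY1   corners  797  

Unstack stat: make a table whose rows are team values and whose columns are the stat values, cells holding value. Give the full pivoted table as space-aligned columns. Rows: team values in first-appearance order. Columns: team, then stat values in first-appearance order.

team  passes  corners  shots  saves
VV1   800     490      725    162  
AA2   970     761      570    130  
MY1   297     797      457    273  
XS4   791     397      896    997  

Columns: team plus the 4 distinct stat values (passes, corners, shots, saves).
For example, row VV1 column passes takes value=800 from the long row (VV1, passes).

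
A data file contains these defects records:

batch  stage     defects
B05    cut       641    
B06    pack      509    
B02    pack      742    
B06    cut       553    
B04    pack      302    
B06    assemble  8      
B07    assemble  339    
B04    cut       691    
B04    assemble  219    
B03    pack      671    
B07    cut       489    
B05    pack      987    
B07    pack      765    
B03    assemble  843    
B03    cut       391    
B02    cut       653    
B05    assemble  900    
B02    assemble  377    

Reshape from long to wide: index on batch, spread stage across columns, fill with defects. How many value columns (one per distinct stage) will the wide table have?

3

3 distinct stage values: assemble, pack, cut.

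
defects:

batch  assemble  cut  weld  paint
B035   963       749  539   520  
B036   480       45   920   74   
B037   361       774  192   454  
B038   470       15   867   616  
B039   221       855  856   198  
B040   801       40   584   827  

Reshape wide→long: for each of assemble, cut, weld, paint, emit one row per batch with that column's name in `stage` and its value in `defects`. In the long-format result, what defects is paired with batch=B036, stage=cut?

Unpivoting turns each (batch, wide-column) pair into one long row.
The wide cell at row B036, column cut holds 45, so the long row (B036, cut) has defects=45.

45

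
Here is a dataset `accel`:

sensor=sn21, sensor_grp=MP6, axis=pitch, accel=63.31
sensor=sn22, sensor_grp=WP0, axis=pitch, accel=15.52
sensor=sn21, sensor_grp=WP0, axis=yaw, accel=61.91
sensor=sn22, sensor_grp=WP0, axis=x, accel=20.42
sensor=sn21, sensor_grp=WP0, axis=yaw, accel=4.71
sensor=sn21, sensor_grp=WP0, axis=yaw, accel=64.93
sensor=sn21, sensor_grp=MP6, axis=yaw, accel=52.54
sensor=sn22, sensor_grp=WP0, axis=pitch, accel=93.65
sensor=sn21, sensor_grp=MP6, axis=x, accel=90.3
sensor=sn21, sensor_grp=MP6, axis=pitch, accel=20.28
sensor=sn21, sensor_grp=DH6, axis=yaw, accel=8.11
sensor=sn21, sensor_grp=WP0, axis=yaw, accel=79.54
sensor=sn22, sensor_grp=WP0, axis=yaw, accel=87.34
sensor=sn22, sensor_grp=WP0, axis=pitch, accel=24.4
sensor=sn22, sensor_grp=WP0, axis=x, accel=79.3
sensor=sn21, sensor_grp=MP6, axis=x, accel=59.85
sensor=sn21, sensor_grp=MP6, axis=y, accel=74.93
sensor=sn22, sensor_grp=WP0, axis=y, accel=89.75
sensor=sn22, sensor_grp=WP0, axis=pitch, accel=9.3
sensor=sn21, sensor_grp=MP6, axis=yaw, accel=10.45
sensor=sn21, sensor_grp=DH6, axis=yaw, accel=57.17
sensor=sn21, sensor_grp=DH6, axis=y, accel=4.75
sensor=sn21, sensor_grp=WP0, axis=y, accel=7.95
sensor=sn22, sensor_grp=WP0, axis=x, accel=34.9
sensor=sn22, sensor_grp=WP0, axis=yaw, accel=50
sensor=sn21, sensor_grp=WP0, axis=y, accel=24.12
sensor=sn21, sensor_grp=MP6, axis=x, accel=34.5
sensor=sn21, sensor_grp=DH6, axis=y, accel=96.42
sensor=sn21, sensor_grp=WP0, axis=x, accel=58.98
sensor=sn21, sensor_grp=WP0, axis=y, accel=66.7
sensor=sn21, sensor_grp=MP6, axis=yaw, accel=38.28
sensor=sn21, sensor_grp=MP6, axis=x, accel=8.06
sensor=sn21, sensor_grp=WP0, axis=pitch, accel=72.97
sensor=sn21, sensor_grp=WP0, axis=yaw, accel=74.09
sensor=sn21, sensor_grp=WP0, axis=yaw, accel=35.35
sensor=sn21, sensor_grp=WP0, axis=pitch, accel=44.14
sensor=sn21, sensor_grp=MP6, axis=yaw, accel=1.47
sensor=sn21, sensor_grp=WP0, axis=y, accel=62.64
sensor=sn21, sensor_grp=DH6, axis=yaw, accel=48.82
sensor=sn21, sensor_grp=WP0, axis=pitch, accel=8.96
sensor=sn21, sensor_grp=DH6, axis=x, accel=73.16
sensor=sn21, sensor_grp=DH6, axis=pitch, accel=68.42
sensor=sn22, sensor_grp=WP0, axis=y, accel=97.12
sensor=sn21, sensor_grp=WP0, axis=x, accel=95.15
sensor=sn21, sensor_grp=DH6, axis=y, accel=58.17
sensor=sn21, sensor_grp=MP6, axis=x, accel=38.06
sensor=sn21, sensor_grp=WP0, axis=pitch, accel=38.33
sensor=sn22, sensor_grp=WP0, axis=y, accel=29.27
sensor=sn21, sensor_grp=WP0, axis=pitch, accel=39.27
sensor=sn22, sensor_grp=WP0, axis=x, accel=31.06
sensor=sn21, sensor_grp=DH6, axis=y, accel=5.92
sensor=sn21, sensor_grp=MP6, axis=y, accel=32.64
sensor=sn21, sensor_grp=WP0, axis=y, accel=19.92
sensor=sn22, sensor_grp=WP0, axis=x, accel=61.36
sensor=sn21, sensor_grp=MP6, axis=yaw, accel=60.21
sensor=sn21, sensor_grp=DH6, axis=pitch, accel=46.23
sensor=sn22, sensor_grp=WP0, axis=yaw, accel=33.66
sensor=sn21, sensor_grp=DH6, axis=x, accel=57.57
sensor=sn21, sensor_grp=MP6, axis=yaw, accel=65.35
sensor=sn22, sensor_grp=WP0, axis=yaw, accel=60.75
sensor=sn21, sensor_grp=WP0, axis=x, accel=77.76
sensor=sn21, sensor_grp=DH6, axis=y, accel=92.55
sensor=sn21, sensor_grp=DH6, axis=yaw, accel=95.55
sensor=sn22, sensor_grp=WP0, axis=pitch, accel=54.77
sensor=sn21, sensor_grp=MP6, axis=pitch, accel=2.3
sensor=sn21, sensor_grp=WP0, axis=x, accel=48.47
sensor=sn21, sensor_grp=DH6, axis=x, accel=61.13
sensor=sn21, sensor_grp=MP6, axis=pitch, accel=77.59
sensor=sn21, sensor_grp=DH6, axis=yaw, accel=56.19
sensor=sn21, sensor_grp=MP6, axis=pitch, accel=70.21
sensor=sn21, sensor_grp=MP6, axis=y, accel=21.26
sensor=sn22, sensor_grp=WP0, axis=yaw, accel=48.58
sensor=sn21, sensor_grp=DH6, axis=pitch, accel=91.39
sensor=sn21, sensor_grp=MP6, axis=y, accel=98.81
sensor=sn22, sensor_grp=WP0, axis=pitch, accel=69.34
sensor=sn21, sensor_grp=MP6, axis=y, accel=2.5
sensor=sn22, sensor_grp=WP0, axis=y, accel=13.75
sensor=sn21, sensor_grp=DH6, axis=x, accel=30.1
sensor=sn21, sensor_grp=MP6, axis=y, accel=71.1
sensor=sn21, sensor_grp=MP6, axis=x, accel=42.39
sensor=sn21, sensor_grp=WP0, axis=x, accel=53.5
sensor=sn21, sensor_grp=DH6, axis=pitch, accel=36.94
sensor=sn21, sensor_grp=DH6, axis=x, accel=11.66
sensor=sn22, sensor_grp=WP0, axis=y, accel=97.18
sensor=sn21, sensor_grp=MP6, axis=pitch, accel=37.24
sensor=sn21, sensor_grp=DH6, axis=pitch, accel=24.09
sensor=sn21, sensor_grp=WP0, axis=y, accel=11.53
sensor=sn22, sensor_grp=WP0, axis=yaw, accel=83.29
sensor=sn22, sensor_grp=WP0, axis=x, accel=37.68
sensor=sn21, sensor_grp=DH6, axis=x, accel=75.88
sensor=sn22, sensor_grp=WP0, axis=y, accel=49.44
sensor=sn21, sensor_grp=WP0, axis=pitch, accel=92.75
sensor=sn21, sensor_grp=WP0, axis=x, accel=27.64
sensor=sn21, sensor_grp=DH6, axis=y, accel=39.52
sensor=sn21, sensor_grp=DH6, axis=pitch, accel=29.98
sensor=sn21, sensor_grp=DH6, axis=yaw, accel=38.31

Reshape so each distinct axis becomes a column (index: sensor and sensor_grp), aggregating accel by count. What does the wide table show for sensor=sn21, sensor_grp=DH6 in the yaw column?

Rows with sensor=sn21, sensor_grp=DH6 and axis=yaw: accel values are 8.11, 57.17, 48.82, 95.55, 56.19, 38.31.
6 rows match — count = 6.

6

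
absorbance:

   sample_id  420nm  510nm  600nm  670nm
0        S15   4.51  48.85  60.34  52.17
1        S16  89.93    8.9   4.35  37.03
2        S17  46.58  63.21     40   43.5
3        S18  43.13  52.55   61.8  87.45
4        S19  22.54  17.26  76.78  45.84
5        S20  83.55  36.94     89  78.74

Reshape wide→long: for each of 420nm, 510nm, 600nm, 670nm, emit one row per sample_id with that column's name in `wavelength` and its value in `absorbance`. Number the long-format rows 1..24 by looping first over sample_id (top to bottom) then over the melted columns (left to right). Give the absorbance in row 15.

61.8

24 rows total (6 × 4). Row 15: index ⌊(15-1)/4⌋ = 3 into sample_id → S18; (15-1) mod 4 = 2 into the melted columns → 600nm.
So row 15 is (S18, 600nm, 61.8); absorbance = 61.8.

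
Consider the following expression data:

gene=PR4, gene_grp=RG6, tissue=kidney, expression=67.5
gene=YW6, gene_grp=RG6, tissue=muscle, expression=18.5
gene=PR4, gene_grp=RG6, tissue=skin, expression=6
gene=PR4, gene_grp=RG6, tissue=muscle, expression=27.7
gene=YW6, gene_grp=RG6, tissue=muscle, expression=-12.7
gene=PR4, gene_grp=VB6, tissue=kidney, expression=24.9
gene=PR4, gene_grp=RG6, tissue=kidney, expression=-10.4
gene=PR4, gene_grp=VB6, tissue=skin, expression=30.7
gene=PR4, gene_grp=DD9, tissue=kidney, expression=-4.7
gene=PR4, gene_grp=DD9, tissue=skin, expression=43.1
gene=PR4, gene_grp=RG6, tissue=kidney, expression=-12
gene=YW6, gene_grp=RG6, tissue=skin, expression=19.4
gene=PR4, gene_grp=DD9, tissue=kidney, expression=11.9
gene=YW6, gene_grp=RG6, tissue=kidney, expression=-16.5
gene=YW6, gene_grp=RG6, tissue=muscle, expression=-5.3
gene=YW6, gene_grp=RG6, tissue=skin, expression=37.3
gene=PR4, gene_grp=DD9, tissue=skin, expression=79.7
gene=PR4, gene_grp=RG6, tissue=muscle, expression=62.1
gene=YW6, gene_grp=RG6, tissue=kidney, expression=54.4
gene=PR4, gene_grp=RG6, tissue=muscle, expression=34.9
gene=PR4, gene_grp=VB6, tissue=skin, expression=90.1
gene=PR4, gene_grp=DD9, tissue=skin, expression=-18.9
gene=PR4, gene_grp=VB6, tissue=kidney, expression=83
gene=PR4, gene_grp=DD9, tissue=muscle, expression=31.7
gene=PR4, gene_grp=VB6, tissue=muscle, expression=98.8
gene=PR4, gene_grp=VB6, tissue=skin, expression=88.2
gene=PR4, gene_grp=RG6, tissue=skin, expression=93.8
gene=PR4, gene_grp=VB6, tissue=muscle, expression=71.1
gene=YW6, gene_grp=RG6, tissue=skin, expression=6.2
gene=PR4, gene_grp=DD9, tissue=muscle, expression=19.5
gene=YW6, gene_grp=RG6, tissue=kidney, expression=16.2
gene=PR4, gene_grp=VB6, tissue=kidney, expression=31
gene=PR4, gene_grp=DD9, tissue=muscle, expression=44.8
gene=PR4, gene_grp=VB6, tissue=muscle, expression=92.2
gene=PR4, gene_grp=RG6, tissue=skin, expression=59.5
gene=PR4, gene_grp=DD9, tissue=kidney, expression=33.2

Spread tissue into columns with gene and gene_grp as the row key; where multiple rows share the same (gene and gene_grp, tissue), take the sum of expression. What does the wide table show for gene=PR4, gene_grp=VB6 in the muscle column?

262.1

Rows with gene=PR4, gene_grp=VB6 and tissue=muscle: expression values are 98.8, 71.1, 92.2.
98.8 + 71.1 + 92.2 = 262.1.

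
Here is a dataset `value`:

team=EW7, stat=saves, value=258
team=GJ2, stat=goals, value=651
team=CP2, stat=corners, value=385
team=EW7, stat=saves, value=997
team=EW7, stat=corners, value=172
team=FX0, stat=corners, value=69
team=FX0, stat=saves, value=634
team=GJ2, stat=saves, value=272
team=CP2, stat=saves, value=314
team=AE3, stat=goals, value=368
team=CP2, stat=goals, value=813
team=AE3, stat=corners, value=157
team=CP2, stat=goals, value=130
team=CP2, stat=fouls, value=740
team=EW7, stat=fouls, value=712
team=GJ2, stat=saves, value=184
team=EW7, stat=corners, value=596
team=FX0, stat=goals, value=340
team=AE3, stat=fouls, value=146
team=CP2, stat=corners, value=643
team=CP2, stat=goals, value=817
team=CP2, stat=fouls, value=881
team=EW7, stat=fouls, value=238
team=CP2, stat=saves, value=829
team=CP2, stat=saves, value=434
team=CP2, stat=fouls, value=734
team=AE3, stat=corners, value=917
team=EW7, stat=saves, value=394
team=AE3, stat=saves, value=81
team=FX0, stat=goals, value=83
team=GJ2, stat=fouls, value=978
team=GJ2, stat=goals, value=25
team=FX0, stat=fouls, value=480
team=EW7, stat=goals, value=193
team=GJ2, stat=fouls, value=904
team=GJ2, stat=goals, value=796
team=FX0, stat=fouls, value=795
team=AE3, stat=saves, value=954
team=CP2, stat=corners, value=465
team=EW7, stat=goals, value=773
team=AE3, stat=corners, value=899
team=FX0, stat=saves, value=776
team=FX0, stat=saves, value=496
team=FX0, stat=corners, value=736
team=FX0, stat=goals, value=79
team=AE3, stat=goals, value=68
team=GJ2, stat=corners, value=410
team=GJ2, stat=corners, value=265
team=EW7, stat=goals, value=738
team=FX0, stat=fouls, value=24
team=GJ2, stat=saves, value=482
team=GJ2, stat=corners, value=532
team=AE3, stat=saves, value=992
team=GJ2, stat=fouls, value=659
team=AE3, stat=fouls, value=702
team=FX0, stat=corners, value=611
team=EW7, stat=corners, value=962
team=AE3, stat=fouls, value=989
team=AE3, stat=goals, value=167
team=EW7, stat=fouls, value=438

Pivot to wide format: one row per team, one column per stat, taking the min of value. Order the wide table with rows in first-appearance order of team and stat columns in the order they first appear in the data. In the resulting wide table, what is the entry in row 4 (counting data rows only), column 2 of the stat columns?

With rows in first-appearance order of team, row 4 is team=FX0. stat columns in first-appearance order: saves, goals, corners, fouls; column 2 is goals.
Long rows with team=FX0, stat=goals: min(340, 83, 79) = 79.

79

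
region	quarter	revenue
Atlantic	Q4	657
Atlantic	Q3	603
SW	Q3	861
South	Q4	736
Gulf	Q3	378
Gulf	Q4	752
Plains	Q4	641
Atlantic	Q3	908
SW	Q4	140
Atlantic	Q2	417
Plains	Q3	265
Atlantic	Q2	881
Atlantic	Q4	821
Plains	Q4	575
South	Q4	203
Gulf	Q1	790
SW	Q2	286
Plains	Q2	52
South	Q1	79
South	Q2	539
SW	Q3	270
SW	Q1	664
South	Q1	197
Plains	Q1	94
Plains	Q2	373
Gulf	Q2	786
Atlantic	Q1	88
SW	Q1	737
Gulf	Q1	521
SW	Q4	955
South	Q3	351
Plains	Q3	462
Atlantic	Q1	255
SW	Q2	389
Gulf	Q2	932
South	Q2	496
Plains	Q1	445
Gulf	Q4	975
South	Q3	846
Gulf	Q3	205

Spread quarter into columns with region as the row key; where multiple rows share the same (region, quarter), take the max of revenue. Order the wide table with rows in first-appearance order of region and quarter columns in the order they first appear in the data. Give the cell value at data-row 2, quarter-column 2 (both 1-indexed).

861

With rows in first-appearance order of region, row 2 is region=SW. quarter columns in first-appearance order: Q4, Q3, Q2, Q1; column 2 is Q3.
Long rows with region=SW, quarter=Q3: max(861, 270) = 861.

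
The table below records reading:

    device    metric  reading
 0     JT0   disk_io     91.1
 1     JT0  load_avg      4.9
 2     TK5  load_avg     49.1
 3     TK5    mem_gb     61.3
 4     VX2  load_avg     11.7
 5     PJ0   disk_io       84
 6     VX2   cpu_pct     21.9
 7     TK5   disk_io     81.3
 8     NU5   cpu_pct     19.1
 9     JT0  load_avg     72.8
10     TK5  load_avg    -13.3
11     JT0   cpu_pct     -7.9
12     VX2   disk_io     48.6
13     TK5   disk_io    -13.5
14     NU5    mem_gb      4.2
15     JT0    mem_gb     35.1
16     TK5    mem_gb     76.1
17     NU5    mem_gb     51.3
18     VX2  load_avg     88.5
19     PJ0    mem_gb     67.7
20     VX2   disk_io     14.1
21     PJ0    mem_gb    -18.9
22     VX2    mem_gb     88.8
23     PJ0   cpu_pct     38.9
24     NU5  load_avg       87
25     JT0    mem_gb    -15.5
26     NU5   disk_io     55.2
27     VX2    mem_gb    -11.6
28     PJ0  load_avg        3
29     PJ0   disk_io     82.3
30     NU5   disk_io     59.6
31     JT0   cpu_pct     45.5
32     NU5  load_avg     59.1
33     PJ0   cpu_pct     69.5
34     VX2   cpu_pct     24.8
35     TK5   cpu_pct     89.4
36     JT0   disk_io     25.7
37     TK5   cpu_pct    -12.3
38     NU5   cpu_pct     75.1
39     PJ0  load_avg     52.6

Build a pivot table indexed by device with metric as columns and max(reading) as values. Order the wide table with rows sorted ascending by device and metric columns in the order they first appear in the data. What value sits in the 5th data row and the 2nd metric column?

88.5

With rows sorted ascending by device, row 5 is device=VX2. metric columns in first-appearance order: disk_io, load_avg, mem_gb, cpu_pct; column 2 is load_avg.
Long rows with device=VX2, metric=load_avg: max(11.7, 88.5) = 88.5.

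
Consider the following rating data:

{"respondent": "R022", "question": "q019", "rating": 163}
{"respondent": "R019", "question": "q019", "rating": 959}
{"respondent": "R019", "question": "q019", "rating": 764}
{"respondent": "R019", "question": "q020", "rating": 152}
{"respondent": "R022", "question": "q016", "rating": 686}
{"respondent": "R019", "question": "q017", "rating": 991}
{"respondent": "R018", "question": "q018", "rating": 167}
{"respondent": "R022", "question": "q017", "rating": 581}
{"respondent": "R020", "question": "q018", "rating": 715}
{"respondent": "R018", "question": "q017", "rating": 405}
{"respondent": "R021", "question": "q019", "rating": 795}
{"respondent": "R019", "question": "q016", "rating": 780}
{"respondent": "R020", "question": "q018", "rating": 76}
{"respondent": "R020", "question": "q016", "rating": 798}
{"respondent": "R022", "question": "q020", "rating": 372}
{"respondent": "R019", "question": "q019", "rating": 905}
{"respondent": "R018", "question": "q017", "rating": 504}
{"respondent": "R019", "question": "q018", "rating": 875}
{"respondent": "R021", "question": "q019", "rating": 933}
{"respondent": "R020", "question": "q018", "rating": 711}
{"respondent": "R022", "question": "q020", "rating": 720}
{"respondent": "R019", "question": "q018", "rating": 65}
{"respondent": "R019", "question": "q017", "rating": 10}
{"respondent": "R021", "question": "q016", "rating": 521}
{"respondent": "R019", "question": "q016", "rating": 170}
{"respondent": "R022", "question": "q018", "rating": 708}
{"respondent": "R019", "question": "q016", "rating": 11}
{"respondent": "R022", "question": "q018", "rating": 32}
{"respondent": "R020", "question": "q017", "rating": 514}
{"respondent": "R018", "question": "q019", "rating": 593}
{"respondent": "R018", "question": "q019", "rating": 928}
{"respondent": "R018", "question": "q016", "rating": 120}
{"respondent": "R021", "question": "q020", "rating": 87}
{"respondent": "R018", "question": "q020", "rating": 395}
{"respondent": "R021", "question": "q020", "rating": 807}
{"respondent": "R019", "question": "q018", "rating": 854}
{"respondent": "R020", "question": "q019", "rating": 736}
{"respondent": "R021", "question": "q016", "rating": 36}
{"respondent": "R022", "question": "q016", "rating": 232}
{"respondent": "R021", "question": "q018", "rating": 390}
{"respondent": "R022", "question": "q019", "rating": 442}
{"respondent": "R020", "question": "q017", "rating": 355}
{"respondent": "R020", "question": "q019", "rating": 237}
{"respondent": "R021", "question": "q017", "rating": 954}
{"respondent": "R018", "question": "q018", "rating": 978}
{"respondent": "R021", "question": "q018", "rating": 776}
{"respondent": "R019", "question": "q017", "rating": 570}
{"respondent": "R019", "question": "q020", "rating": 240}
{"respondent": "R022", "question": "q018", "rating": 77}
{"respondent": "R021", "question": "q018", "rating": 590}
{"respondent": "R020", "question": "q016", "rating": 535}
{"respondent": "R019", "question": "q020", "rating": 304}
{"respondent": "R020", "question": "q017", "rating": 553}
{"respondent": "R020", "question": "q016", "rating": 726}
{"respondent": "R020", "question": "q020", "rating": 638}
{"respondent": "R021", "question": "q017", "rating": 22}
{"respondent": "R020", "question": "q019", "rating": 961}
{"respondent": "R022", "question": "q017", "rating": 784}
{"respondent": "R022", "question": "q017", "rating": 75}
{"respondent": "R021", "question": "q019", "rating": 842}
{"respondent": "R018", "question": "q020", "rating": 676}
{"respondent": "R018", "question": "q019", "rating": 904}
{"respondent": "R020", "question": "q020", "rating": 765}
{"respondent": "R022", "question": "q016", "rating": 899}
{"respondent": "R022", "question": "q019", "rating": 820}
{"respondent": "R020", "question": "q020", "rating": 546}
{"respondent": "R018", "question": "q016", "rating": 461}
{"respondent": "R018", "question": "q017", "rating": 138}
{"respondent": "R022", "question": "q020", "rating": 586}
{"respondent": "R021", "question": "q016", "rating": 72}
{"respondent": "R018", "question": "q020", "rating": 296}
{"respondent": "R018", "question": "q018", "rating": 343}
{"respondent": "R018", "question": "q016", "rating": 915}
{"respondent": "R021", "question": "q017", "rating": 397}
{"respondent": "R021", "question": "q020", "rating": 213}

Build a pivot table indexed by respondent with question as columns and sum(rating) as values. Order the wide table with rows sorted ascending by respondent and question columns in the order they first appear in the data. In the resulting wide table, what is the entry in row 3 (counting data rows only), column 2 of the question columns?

1949

With rows sorted ascending by respondent, row 3 is respondent=R020. question columns in first-appearance order: q019, q020, q016, q017, q018; column 2 is q020.
Long rows with respondent=R020, question=q020: 638 + 765 + 546 = 1949.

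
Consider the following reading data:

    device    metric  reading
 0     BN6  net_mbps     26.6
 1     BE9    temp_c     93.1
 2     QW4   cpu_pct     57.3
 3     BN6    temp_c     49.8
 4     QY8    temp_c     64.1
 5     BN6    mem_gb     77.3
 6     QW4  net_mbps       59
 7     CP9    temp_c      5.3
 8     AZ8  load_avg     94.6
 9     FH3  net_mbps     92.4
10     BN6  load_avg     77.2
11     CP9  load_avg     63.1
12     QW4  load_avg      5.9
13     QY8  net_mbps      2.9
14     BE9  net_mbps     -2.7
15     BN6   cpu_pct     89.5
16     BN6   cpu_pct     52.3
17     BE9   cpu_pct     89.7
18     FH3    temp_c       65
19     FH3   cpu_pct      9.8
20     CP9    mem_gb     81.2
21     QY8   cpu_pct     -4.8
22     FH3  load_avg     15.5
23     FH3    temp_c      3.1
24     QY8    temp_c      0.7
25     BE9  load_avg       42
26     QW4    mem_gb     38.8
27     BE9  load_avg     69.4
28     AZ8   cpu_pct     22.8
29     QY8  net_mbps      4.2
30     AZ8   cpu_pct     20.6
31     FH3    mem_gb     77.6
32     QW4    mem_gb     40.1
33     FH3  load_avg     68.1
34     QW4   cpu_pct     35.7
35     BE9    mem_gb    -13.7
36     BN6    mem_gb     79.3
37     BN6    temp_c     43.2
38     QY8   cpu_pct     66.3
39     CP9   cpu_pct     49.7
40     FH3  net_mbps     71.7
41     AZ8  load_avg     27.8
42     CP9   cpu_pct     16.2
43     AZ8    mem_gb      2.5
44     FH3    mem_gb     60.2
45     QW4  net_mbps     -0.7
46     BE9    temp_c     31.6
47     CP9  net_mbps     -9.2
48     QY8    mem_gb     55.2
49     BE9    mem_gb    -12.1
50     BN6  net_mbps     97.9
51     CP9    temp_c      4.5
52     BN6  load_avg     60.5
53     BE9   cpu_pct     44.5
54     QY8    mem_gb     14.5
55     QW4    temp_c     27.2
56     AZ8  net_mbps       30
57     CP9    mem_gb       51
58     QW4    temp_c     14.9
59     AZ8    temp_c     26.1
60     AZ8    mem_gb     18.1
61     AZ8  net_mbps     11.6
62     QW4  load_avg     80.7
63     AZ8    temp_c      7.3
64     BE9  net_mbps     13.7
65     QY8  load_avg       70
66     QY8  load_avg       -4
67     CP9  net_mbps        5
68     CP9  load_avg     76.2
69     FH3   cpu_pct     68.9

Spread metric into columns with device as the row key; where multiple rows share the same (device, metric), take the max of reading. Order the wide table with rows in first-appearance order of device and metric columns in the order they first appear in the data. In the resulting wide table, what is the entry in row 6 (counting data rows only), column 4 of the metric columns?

With rows in first-appearance order of device, row 6 is device=AZ8. metric columns in first-appearance order: net_mbps, temp_c, cpu_pct, mem_gb, load_avg; column 4 is mem_gb.
Long rows with device=AZ8, metric=mem_gb: max(2.5, 18.1) = 18.1.

18.1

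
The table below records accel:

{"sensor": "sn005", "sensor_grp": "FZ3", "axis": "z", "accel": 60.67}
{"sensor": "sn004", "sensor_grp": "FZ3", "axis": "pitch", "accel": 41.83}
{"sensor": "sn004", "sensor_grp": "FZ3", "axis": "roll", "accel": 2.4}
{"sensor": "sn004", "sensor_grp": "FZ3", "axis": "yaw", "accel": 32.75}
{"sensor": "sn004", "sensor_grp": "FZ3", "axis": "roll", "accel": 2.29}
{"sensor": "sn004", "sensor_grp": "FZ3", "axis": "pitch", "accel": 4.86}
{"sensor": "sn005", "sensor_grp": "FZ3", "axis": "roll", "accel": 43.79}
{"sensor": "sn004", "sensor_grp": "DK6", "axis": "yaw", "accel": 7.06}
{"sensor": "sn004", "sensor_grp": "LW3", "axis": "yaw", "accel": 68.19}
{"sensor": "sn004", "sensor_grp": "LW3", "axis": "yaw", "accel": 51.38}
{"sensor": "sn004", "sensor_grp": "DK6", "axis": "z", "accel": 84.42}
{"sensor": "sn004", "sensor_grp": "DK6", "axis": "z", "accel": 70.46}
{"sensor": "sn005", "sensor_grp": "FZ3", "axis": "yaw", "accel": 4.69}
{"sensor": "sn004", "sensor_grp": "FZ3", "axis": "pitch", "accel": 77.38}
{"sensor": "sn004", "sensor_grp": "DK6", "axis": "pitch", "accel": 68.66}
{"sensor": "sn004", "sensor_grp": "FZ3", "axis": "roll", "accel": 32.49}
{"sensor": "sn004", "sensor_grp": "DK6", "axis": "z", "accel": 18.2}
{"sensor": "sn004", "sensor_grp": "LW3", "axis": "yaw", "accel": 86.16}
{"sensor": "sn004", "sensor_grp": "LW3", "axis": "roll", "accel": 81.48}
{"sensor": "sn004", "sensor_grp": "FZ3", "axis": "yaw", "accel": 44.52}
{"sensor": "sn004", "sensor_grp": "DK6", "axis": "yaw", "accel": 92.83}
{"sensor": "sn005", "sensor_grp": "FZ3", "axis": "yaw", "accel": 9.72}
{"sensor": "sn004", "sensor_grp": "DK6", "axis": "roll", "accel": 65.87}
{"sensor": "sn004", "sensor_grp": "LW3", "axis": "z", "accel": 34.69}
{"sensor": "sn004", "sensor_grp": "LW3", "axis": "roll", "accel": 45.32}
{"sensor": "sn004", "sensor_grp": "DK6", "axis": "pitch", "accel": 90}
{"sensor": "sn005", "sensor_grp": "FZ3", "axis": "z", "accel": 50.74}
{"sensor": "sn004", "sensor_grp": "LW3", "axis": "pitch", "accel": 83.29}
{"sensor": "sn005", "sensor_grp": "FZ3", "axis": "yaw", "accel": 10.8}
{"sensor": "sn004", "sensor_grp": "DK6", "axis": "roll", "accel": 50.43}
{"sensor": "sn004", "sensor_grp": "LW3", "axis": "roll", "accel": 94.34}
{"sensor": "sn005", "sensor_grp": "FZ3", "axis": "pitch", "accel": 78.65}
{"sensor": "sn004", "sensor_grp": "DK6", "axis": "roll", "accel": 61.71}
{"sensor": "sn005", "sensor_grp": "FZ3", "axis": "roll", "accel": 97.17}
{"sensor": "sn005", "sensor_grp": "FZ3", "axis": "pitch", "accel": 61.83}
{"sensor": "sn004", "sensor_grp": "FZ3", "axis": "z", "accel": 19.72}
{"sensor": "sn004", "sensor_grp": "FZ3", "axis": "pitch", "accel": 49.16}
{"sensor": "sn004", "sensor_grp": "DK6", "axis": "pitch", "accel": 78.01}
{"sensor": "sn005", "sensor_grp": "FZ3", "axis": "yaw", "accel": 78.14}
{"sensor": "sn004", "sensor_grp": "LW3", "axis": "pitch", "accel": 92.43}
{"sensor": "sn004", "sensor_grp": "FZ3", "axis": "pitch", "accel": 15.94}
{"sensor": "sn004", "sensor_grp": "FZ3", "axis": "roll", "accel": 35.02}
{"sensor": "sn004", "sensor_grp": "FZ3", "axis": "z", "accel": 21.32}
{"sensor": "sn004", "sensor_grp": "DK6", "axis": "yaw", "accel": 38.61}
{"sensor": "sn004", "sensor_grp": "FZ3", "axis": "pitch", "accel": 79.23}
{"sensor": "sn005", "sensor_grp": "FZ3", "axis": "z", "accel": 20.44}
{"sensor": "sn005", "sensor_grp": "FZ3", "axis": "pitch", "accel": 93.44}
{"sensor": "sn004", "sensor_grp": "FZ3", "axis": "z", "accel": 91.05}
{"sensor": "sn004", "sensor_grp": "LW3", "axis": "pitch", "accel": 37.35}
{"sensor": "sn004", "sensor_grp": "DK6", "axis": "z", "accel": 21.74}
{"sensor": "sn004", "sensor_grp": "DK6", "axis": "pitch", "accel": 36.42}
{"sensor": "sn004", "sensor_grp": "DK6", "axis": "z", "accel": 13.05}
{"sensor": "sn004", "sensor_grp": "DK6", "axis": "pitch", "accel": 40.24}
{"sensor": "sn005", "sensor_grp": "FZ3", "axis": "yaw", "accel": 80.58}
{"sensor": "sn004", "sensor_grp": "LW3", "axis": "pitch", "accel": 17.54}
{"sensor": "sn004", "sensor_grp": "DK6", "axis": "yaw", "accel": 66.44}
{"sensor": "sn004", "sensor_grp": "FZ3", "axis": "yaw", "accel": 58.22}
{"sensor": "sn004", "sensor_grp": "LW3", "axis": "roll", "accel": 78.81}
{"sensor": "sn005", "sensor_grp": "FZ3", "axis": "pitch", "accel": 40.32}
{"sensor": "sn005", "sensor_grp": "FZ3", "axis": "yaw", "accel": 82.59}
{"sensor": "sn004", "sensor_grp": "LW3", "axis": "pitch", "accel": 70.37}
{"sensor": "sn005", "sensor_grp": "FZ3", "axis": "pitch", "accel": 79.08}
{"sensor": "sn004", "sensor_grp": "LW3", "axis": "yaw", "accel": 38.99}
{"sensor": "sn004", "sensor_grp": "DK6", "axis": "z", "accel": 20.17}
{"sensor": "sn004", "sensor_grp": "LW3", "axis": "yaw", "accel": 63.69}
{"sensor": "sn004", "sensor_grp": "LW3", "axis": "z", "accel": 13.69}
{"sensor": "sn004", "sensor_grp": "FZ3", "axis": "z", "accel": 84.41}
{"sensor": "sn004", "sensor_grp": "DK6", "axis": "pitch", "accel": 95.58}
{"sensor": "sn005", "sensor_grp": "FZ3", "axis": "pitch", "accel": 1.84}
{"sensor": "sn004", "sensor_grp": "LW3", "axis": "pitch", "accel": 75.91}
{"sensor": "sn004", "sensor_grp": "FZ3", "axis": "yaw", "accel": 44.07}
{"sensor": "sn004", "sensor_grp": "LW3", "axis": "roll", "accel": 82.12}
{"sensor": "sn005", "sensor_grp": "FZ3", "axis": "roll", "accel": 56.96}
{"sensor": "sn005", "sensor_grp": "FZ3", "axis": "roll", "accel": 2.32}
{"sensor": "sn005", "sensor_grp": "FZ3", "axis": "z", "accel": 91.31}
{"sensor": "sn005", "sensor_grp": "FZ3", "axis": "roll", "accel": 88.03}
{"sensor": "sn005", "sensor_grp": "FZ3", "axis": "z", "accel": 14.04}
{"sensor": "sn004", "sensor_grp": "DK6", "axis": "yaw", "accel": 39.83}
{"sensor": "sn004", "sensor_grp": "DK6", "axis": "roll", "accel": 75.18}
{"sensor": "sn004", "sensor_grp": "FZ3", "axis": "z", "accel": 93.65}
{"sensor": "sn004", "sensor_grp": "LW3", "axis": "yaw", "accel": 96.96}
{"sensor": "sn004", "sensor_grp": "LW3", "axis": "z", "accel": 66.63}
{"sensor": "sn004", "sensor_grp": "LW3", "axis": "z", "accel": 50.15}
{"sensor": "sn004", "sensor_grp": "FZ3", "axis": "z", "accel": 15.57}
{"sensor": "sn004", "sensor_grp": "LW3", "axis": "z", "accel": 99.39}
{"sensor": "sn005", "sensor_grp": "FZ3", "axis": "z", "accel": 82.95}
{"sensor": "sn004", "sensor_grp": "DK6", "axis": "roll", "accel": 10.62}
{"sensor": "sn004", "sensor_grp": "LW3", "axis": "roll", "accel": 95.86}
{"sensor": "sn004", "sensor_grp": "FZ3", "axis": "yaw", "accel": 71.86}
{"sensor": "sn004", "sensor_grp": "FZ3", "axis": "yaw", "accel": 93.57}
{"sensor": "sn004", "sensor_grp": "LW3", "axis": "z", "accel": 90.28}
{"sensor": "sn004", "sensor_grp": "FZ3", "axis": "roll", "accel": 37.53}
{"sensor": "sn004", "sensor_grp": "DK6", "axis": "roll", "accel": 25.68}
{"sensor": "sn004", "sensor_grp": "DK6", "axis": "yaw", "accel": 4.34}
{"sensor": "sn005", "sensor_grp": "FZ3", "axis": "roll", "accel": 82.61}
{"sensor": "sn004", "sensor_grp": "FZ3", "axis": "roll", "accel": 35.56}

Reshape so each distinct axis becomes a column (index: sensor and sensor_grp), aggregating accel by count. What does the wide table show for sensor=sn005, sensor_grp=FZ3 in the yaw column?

6

Rows with sensor=sn005, sensor_grp=FZ3 and axis=yaw: accel values are 4.69, 9.72, 10.8, 78.14, 80.58, 82.59.
6 rows match — count = 6.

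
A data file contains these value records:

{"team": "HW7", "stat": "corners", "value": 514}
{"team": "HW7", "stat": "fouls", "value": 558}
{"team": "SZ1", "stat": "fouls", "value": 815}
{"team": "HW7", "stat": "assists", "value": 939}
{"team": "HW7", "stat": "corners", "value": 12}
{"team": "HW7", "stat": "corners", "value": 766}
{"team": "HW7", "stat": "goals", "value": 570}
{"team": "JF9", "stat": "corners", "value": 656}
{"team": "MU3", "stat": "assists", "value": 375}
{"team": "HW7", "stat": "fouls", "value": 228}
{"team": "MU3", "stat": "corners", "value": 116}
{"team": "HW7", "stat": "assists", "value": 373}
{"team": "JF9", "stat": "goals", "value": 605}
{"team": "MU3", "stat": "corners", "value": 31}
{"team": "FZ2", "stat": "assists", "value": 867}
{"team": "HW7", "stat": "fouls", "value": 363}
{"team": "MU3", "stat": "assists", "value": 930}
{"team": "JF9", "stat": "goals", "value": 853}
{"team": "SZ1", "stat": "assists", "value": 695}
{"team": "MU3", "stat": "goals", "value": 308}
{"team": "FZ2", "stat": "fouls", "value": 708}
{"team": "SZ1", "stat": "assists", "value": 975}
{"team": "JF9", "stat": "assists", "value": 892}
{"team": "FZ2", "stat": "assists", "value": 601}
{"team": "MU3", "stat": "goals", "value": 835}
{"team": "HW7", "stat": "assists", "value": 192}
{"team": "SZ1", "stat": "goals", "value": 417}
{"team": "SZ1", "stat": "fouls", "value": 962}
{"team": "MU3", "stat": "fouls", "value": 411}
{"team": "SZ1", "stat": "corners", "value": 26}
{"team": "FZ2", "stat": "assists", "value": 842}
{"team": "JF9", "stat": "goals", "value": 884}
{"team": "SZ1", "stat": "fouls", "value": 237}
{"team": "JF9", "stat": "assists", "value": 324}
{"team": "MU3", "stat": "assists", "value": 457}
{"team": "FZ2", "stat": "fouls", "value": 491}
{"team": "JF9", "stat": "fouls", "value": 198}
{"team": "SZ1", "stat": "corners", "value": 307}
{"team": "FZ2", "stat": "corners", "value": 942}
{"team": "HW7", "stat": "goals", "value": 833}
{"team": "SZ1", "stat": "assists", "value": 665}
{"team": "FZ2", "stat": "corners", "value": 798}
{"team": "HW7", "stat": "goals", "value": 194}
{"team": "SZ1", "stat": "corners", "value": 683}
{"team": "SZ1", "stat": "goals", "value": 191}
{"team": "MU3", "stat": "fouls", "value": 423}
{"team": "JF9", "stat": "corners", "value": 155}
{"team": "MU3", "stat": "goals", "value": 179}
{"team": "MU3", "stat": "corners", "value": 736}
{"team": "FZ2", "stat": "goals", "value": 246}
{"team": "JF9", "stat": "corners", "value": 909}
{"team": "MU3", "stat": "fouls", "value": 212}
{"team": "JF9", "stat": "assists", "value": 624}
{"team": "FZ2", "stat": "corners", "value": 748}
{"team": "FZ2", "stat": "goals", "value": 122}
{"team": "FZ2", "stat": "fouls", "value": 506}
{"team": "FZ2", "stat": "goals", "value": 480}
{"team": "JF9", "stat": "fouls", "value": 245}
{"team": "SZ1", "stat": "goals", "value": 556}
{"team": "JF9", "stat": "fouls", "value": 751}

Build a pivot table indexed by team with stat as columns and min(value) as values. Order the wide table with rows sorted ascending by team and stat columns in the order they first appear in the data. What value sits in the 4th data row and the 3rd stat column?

375

With rows sorted ascending by team, row 4 is team=MU3. stat columns in first-appearance order: corners, fouls, assists, goals; column 3 is assists.
Long rows with team=MU3, stat=assists: min(375, 930, 457) = 375.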